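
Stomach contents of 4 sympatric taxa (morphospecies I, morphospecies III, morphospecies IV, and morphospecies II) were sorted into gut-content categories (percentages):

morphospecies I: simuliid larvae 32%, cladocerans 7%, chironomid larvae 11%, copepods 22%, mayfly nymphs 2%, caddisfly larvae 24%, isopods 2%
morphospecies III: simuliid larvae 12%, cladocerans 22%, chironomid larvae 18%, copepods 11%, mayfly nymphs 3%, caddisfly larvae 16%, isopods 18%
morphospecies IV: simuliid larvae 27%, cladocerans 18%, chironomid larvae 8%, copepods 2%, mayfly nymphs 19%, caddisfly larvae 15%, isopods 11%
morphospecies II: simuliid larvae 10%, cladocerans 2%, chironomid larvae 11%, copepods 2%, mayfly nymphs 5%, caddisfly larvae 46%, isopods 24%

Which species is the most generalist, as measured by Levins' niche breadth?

morphospecies III

Convert percentages to proportions (divide by 100).
Σp_Iᵢ² = 0.32² + 0.07² + 0.11² + 0.22² + 0.02² + 0.24² + 0.02² = 0.1024 + 0.0049 + 0.0121 + 0.0484 + 0.0004 + 0.0576 + 0.0004 = 0.2262
B_I = 1 / 0.2262 = 4.4209
Σp_IIIᵢ² = 0.12² + 0.22² + 0.18² + 0.11² + 0.03² + 0.16² + 0.18² = 0.0144 + 0.0484 + 0.0324 + 0.0121 + 0.0009 + 0.0256 + 0.0324 = 0.1662
B_III = 1 / 0.1662 = 6.0168
Σp_IVᵢ² = 0.27² + 0.18² + 0.08² + 0.02² + 0.19² + 0.15² + 0.11² = 0.0729 + 0.0324 + 0.0064 + 0.0004 + 0.0361 + 0.0225 + 0.0121 = 0.1828
B_IV = 1 / 0.1828 = 5.4705
Σp_IIᵢ² = 0.10² + 0.02² + 0.11² + 0.02² + 0.05² + 0.46² + 0.24² = 0.0100 + 0.0004 + 0.0121 + 0.0004 + 0.0025 + 0.2116 + 0.0576 = 0.2946
B_II = 1 / 0.2946 = 3.3944
Highest B → broadest niche (most generalist): morphospecies III (B = 6.02).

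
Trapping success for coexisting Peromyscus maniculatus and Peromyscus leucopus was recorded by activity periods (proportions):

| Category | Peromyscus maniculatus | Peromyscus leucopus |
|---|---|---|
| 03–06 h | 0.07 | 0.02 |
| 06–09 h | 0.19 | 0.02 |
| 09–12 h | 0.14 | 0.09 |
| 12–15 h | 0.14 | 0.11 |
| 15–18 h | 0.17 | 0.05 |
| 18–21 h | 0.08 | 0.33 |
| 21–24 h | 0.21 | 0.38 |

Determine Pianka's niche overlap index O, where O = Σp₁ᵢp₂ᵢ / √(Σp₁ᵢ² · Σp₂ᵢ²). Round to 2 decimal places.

Σ p₁ᵢp₂ᵢ = 0.0014 + 0.0038 + 0.0126 + 0.0154 + 0.0085 + 0.0264 + 0.0798 = 0.1479
Σp_1ᵢ² = 0.07² + 0.19² + 0.14² + 0.14² + 0.17² + 0.08² + 0.21² = 0.0049 + 0.0361 + 0.0196 + 0.0196 + 0.0289 + 0.0064 + 0.0441 = 0.1596
Σp_2ᵢ² = 0.02² + 0.02² + 0.09² + 0.11² + 0.05² + 0.33² + 0.38² = 0.0004 + 0.0004 + 0.0081 + 0.0121 + 0.0025 + 0.1089 + 0.1444 = 0.2768
O = 0.1479 / √(0.1596 × 0.2768) = 0.1479 / 0.21018 = 0.7037

0.70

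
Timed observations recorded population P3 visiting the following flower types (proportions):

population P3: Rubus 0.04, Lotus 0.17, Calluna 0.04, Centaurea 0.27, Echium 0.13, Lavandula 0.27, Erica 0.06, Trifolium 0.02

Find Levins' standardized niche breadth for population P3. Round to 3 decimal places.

0.576

Σpᵢ² = 0.04² + 0.17² + 0.04² + 0.27² + 0.13² + 0.27² + 0.06² + 0.02² = 0.0016 + 0.0289 + 0.0016 + 0.0729 + 0.0169 + 0.0729 + 0.0036 + 0.0004 = 0.1988
B = 1 / 0.1988 = 5.03018
Bₛ = (B − 1)/(n − 1) = (5.03018 − 1)/(8 − 1) = 4.03018/7 = 0.57574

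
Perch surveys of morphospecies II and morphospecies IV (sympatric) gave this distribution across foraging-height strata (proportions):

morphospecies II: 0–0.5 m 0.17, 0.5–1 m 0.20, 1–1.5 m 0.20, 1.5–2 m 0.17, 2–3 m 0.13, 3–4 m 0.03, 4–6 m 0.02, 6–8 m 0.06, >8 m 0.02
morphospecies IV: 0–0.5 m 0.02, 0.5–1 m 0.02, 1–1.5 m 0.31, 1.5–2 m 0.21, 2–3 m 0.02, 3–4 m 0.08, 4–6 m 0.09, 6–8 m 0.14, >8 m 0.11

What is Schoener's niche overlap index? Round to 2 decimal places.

0.56

Σ|p₁ᵢ − p₂ᵢ| = 0.15 + 0.18 + 0.11 + 0.04 + 0.11 + 0.05 + 0.07 + 0.08 + 0.09 = 0.88
D = 1 − ½ × 0.88 = 1 − 0.440 = 0.5600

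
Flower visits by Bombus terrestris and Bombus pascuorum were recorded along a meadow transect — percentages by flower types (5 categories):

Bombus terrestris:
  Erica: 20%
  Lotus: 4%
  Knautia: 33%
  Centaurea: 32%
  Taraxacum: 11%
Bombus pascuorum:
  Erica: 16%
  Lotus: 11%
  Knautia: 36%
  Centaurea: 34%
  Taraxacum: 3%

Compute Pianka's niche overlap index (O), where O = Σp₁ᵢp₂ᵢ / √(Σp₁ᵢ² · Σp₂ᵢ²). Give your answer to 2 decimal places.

0.97

Convert percentages to proportions (divide by 100).
Σ p₁ᵢp₂ᵢ = 0.0320 + 0.0044 + 0.1188 + 0.1088 + 0.0033 = 0.2673
Σp_1ᵢ² = 0.20² + 0.04² + 0.33² + 0.32² + 0.11² = 0.0400 + 0.0016 + 0.1089 + 0.1024 + 0.0121 = 0.2650
Σp_2ᵢ² = 0.16² + 0.11² + 0.36² + 0.34² + 0.03² = 0.0256 + 0.0121 + 0.1296 + 0.1156 + 0.0009 = 0.2838
O = 0.2673 / √(0.2650 × 0.2838) = 0.2673 / 0.27424 = 0.9747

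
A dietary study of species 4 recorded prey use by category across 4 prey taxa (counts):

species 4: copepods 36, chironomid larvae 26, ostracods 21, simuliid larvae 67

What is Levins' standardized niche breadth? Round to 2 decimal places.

0.75

Proportions for species 4 (n=150): 36/150=0.2400, 26/150=0.1733, 21/150=0.1400, 67/150=0.4467
Σpᵢ² = 0.2400² + 0.1733² + 0.1400² + 0.4467² = 0.057600 + 0.030033 + 0.019600 + 0.199541 = 0.306774
B = 1 / 0.306774 = 3.2597
Bₛ = (B − 1)/(n − 1) = (3.2597 − 1)/(4 − 1) = 2.2597/3 = 0.7532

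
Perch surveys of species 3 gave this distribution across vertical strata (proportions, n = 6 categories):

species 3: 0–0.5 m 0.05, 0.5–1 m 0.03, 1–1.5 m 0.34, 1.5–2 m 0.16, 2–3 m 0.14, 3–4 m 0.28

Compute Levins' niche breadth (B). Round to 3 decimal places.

Σpᵢ² = 0.05² + 0.03² + 0.34² + 0.16² + 0.14² + 0.28² = 0.0025 + 0.0009 + 0.1156 + 0.0256 + 0.0196 + 0.0784 = 0.2426
B = 1 / 0.2426 = 4.12201

4.122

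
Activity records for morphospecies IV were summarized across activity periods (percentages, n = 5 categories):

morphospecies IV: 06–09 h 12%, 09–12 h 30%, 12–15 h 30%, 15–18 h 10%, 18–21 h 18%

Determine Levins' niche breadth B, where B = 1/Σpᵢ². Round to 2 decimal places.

4.22

Convert percentages to proportions (divide by 100).
Σpᵢ² = 0.12² + 0.30² + 0.30² + 0.10² + 0.18² = 0.0144 + 0.0900 + 0.0900 + 0.0100 + 0.0324 = 0.2368
B = 1 / 0.2368 = 4.2230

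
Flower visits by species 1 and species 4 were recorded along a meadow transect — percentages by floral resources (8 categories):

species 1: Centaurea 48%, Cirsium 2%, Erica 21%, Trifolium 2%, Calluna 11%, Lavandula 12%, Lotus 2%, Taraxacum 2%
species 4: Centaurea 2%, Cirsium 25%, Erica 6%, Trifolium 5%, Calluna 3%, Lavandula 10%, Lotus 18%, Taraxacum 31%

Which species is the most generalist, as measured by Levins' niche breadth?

species 4

Convert percentages to proportions (divide by 100).
Σp_1ᵢ² = 0.48² + 0.02² + 0.21² + 0.02² + 0.11² + 0.12² + 0.02² + 0.02² = 0.2304 + 0.0004 + 0.0441 + 0.0004 + 0.0121 + 0.0144 + 0.0004 + 0.0004 = 0.3026
B_1 = 1 / 0.3026 = 3.3047
Σp_4ᵢ² = 0.02² + 0.25² + 0.06² + 0.05² + 0.03² + 0.10² + 0.18² + 0.31² = 0.0004 + 0.0625 + 0.0036 + 0.0025 + 0.0009 + 0.0100 + 0.0324 + 0.0961 = 0.2084
B_4 = 1 / 0.2084 = 4.7985
Highest B → broadest niche (most generalist): species 4 (B = 4.80).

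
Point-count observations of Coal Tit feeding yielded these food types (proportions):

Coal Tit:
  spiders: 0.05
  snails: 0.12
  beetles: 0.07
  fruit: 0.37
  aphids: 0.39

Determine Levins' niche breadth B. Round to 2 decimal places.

Σpᵢ² = 0.05² + 0.12² + 0.07² + 0.37² + 0.39² = 0.0025 + 0.0144 + 0.0049 + 0.1369 + 0.1521 = 0.3108
B = 1 / 0.3108 = 3.2175

3.22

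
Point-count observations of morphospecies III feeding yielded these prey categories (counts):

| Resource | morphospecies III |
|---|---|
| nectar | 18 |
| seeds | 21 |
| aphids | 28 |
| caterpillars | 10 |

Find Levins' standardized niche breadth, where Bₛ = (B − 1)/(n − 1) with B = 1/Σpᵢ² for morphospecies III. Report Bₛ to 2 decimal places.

Proportions for morphospecies III (n=77): 18/77=0.2338, 21/77=0.2727, 28/77=0.3636, 10/77=0.1299
Σpᵢ² = 0.2338² + 0.2727² + 0.3636² + 0.1299² = 0.054662 + 0.074365 + 0.132205 + 0.016874 = 0.278106
B = 1 / 0.278106 = 3.5958
Bₛ = (B − 1)/(n − 1) = (3.5958 − 1)/(4 − 1) = 2.5958/3 = 0.8653

0.87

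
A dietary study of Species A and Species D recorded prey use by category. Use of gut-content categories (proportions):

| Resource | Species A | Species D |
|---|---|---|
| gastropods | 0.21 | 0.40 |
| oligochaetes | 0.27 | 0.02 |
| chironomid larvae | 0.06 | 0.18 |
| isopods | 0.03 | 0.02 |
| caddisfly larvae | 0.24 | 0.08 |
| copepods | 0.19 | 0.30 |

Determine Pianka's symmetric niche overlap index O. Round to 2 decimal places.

Σ p₁ᵢp₂ᵢ = 0.0840 + 0.0054 + 0.0108 + 0.0006 + 0.0192 + 0.0570 = 0.1770
Σp_1ᵢ² = 0.21² + 0.27² + 0.06² + 0.03² + 0.24² + 0.19² = 0.0441 + 0.0729 + 0.0036 + 0.0009 + 0.0576 + 0.0361 = 0.2152
Σp_2ᵢ² = 0.40² + 0.02² + 0.18² + 0.02² + 0.08² + 0.30² = 0.1600 + 0.0004 + 0.0324 + 0.0004 + 0.0064 + 0.0900 = 0.2896
O = 0.1770 / √(0.2152 × 0.2896) = 0.1770 / 0.24964 = 0.7090

0.71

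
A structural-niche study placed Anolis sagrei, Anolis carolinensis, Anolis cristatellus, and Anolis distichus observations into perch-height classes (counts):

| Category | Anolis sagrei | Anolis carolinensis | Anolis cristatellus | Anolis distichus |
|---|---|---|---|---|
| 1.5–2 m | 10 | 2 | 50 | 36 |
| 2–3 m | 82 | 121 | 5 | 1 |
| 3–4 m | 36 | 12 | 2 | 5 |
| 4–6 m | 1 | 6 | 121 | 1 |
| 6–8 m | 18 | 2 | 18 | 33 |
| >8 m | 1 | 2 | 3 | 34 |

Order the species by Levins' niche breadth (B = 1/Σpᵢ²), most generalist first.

Anolis distichus > Anolis sagrei > Anolis cristatellus > Anolis carolinensis

Proportions for Anolis sagrei (n=148): 10/148=0.0676, 82/148=0.5541, 36/148=0.2432, 1/148=0.0068, 18/148=0.1216, 1/148=0.0068
Proportions for Anolis carolinensis (n=145): 2/145=0.0138, 121/145=0.8345, 12/145=0.0828, 6/145=0.0414, 2/145=0.0138, 2/145=0.0138
Proportions for Anolis cristatellus (n=199): 50/199=0.2513, 5/199=0.0251, 2/199=0.0101, 121/199=0.6080, 18/199=0.0905, 3/199=0.0151
Proportions for Anolis distichus (n=110): 36/110=0.3273, 1/110=0.0091, 5/110=0.0455, 1/110=0.0091, 33/110=0.3000, 34/110=0.3091
Σp_sagrᵢ² = 0.0676² + 0.5541² + 0.2432² + 0.0068² + 0.1216² + 0.0068² = 0.004570 + 0.307027 + 0.059146 + 0.000046 + 0.014787 + 0.000046 = 0.385622
B_sagr = 1 / 0.385622 = 2.5932
Σp_caroᵢ² = 0.0138² + 0.8345² + 0.0828² + 0.0414² + 0.0138² + 0.0138² = 0.000190 + 0.696390 + 0.006856 + 0.001714 + 0.000190 + 0.000190 = 0.705530
B_caro = 1 / 0.705530 = 1.4174
Σp_crisᵢ² = 0.2513² + 0.0251² + 0.0101² + 0.6080² + 0.0905² + 0.0151² = 0.063152 + 0.000630 + 0.000102 + 0.369664 + 0.008190 + 0.000228 = 0.441966
B_cris = 1 / 0.441966 = 2.2626
Σp_distᵢ² = 0.3273² + 0.0091² + 0.0455² + 0.0091² + 0.3000² + 0.3091² = 0.107125 + 0.000083 + 0.002070 + 0.000083 + 0.090000 + 0.095543 = 0.294904
B_dist = 1 / 0.294904 = 3.3909
Ranking by B (broadest → narrowest): Anolis distichus (3.39) > Anolis sagrei (2.59) > Anolis cristatellus (2.26) > Anolis carolinensis (1.42)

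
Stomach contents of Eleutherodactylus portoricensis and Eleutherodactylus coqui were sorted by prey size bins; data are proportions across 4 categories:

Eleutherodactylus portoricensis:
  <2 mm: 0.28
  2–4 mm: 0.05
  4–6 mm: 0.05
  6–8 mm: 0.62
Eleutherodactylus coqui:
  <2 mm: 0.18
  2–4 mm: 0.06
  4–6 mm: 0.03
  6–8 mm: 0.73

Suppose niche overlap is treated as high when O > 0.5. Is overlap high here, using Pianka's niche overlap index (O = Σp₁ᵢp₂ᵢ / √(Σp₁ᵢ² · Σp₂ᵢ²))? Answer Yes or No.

Σ p₁ᵢp₂ᵢ = 0.0504 + 0.0030 + 0.0015 + 0.4526 = 0.5075
Σp_1ᵢ² = 0.28² + 0.05² + 0.05² + 0.62² = 0.0784 + 0.0025 + 0.0025 + 0.3844 = 0.4678
Σp_2ᵢ² = 0.18² + 0.06² + 0.03² + 0.73² = 0.0324 + 0.0036 + 0.0009 + 0.5329 = 0.5698
O = 0.5075 / √(0.4678 × 0.5698) = 0.5075 / 0.51629 = 0.9830
O = 0.9830 > 0.5 → Yes.

Yes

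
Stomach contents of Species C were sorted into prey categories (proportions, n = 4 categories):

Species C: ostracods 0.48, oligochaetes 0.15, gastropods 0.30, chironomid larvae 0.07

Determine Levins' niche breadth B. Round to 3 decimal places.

Σpᵢ² = 0.48² + 0.15² + 0.30² + 0.07² = 0.2304 + 0.0225 + 0.0900 + 0.0049 = 0.3478
B = 1 / 0.3478 = 2.87522

2.875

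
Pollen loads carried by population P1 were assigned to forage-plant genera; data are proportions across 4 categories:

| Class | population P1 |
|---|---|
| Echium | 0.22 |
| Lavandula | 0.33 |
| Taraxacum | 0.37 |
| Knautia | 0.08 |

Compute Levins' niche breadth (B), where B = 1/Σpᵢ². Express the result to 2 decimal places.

Σpᵢ² = 0.22² + 0.33² + 0.37² + 0.08² = 0.0484 + 0.1089 + 0.1369 + 0.0064 = 0.3006
B = 1 / 0.3006 = 3.3267

3.33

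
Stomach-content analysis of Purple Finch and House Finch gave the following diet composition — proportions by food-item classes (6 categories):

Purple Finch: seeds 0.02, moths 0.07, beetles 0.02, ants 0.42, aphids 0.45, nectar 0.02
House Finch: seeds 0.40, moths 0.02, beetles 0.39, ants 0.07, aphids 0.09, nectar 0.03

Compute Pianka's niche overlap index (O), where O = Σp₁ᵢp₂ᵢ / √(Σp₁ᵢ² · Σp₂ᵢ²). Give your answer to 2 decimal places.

0.25

Σ p₁ᵢp₂ᵢ = 0.0080 + 0.0014 + 0.0078 + 0.0294 + 0.0405 + 0.0006 = 0.0877
Σp_1ᵢ² = 0.02² + 0.07² + 0.02² + 0.42² + 0.45² + 0.02² = 0.0004 + 0.0049 + 0.0004 + 0.1764 + 0.2025 + 0.0004 = 0.3850
Σp_2ᵢ² = 0.40² + 0.02² + 0.39² + 0.07² + 0.09² + 0.03² = 0.1600 + 0.0004 + 0.1521 + 0.0049 + 0.0081 + 0.0009 = 0.3264
O = 0.0877 / √(0.3850 × 0.3264) = 0.0877 / 0.35449 = 0.2474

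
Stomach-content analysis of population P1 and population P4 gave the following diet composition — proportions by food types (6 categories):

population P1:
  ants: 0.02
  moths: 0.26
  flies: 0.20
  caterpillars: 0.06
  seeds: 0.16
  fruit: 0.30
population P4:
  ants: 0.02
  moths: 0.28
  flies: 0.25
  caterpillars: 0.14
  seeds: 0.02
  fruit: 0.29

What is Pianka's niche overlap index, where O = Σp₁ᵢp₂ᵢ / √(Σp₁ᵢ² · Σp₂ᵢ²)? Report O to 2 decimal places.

0.94

Σ p₁ᵢp₂ᵢ = 0.0004 + 0.0728 + 0.0500 + 0.0084 + 0.0032 + 0.0870 = 0.2218
Σp_1ᵢ² = 0.02² + 0.26² + 0.20² + 0.06² + 0.16² + 0.30² = 0.0004 + 0.0676 + 0.0400 + 0.0036 + 0.0256 + 0.0900 = 0.2272
Σp_2ᵢ² = 0.02² + 0.28² + 0.25² + 0.14² + 0.02² + 0.29² = 0.0004 + 0.0784 + 0.0625 + 0.0196 + 0.0004 + 0.0841 = 0.2454
O = 0.2218 / √(0.2272 × 0.2454) = 0.2218 / 0.23612 = 0.9394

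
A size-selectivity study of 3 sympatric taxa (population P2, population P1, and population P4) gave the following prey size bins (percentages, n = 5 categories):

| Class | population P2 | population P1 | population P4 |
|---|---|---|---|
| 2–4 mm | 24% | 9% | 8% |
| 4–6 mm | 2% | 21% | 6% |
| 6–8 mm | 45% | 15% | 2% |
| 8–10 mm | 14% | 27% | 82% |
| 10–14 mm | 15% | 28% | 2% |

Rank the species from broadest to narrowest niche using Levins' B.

population P1 > population P2 > population P4

Convert percentages to proportions (divide by 100).
Σp_P2ᵢ² = 0.24² + 0.02² + 0.45² + 0.14² + 0.15² = 0.0576 + 0.0004 + 0.2025 + 0.0196 + 0.0225 = 0.3026
B_P2 = 1 / 0.3026 = 3.3047
Σp_P1ᵢ² = 0.09² + 0.21² + 0.15² + 0.27² + 0.28² = 0.0081 + 0.0441 + 0.0225 + 0.0729 + 0.0784 = 0.2260
B_P1 = 1 / 0.2260 = 4.4248
Σp_P4ᵢ² = 0.08² + 0.06² + 0.02² + 0.82² + 0.02² = 0.0064 + 0.0036 + 0.0004 + 0.6724 + 0.0004 = 0.6832
B_P4 = 1 / 0.6832 = 1.4637
Ranking by B (broadest → narrowest): population P1 (4.42) > population P2 (3.30) > population P4 (1.46)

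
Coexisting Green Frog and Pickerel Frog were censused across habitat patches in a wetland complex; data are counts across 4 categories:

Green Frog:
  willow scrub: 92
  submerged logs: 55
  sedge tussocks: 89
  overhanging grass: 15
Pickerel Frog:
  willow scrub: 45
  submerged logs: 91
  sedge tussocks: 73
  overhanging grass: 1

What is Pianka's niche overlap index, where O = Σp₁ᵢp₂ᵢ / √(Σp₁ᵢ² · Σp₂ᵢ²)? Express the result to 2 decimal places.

Proportions for Green Frog (n=251): 92/251=0.3665, 55/251=0.2191, 89/251=0.3546, 15/251=0.0598
Proportions for Pickerel Frog (n=210): 45/210=0.2143, 91/210=0.4333, 73/210=0.3476, 1/210=0.0048
Σ p₁ᵢp₂ᵢ = 0.078541 + 0.094936 + 0.123259 + 0.000287 = 0.297023
Σp_1ᵢ² = 0.3665² + 0.2191² + 0.3546² + 0.0598² = 0.134322 + 0.048005 + 0.125741 + 0.003576 = 0.311644
Σp_2ᵢ² = 0.2143² + 0.4333² + 0.3476² + 0.0048² = 0.045924 + 0.187749 + 0.120826 + 0.000023 = 0.354522
O = 0.297023 / √(0.311644 × 0.354522) = 0.297023 / 0.3323923 = 0.8936

0.89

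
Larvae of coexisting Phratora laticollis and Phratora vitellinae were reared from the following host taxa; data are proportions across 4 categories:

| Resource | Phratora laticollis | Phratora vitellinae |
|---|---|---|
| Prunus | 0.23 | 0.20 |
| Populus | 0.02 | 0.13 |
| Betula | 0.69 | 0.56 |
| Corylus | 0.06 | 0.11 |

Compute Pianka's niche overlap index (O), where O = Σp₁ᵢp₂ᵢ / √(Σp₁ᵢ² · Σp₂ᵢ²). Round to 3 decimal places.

Σ p₁ᵢp₂ᵢ = 0.0460 + 0.0026 + 0.3864 + 0.0066 = 0.4416
Σp_1ᵢ² = 0.23² + 0.02² + 0.69² + 0.06² = 0.0529 + 0.0004 + 0.4761 + 0.0036 = 0.5330
Σp_2ᵢ² = 0.20² + 0.13² + 0.56² + 0.11² = 0.0400 + 0.0169 + 0.3136 + 0.0121 = 0.3826
O = 0.4416 / √(0.5330 × 0.3826) = 0.4416 / 0.451581 = 0.97790

0.978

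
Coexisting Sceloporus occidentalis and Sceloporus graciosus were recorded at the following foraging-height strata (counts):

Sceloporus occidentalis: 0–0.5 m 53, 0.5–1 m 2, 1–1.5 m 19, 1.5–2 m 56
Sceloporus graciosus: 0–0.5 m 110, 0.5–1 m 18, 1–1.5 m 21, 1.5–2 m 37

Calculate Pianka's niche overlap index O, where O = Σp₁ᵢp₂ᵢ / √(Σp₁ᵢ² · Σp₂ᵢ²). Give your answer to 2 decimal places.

Proportions for Sceloporus occidentalis (n=130): 53/130=0.4077, 2/130=0.0154, 19/130=0.1462, 56/130=0.4308
Proportions for Sceloporus graciosus (n=186): 110/186=0.5914, 18/186=0.0968, 21/186=0.1129, 37/186=0.1989
Σ p₁ᵢp₂ᵢ = 0.241114 + 0.001491 + 0.016506 + 0.085686 = 0.344797
Σp_1ᵢ² = 0.4077² + 0.0154² + 0.1462² + 0.4308² = 0.166219 + 0.000237 + 0.021374 + 0.185589 = 0.373419
Σp_2ᵢ² = 0.5914² + 0.0968² + 0.1129² + 0.1989² = 0.349754 + 0.009370 + 0.012746 + 0.039561 = 0.411431
O = 0.344797 / √(0.373419 × 0.411431) = 0.344797 / 0.3919645 = 0.8797

0.88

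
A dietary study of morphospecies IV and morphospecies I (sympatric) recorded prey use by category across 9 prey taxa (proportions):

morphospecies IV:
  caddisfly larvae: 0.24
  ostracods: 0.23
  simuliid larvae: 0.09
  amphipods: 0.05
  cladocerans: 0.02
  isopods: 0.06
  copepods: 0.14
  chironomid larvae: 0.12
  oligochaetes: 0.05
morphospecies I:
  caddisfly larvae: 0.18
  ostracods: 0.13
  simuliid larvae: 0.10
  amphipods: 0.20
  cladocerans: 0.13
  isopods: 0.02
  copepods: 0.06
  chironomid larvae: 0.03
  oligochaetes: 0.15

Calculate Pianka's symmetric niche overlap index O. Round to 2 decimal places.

0.76

Σ p₁ᵢp₂ᵢ = 0.0432 + 0.0299 + 0.0090 + 0.0100 + 0.0026 + 0.0012 + 0.0084 + 0.0036 + 0.0075 = 0.1154
Σp_1ᵢ² = 0.24² + 0.23² + 0.09² + 0.05² + 0.02² + 0.06² + 0.14² + 0.12² + 0.05² = 0.0576 + 0.0529 + 0.0081 + 0.0025 + 0.0004 + 0.0036 + 0.0196 + 0.0144 + 0.0025 = 0.1616
Σp_2ᵢ² = 0.18² + 0.13² + 0.10² + 0.20² + 0.13² + 0.02² + 0.06² + 0.03² + 0.15² = 0.0324 + 0.0169 + 0.0100 + 0.0400 + 0.0169 + 0.0004 + 0.0036 + 0.0009 + 0.0225 = 0.1436
O = 0.1154 / √(0.1616 × 0.1436) = 0.1154 / 0.15233 = 0.7576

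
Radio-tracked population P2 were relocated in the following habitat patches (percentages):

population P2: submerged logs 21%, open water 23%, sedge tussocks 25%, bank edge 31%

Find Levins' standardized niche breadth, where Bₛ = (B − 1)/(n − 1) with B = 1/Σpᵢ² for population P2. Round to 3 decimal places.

Convert percentages to proportions (divide by 100).
Σpᵢ² = 0.21² + 0.23² + 0.25² + 0.31² = 0.0441 + 0.0529 + 0.0625 + 0.0961 = 0.2556
B = 1 / 0.2556 = 3.91236
Bₛ = (B − 1)/(n − 1) = (3.91236 − 1)/(4 − 1) = 2.91236/3 = 0.97079

0.971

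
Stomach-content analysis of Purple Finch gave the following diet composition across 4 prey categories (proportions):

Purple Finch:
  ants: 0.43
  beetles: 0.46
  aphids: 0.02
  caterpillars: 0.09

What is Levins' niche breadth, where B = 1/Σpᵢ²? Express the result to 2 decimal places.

Σpᵢ² = 0.43² + 0.46² + 0.02² + 0.09² = 0.1849 + 0.2116 + 0.0004 + 0.0081 = 0.4050
B = 1 / 0.4050 = 2.4691

2.47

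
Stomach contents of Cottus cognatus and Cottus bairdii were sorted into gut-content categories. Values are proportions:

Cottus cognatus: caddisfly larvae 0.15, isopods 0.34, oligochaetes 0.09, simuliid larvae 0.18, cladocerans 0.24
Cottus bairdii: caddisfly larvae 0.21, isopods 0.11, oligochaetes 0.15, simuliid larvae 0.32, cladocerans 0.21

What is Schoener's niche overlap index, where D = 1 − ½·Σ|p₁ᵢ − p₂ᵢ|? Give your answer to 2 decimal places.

0.74

Σ|p₁ᵢ − p₂ᵢ| = 0.06 + 0.23 + 0.06 + 0.14 + 0.03 = 0.52
D = 1 − ½ × 0.52 = 1 − 0.260 = 0.7400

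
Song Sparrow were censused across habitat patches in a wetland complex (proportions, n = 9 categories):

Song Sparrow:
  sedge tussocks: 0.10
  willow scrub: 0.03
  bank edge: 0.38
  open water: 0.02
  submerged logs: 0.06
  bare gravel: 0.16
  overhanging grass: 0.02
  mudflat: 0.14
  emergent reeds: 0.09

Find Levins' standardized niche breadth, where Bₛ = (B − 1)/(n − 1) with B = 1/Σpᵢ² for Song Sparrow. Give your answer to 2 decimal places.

0.46

Σpᵢ² = 0.10² + 0.03² + 0.38² + 0.02² + 0.06² + 0.16² + 0.02² + 0.14² + 0.09² = 0.0100 + 0.0009 + 0.1444 + 0.0004 + 0.0036 + 0.0256 + 0.0004 + 0.0196 + 0.0081 = 0.2130
B = 1 / 0.2130 = 4.6948
Bₛ = (B − 1)/(n − 1) = (4.6948 − 1)/(9 − 1) = 3.6948/8 = 0.4619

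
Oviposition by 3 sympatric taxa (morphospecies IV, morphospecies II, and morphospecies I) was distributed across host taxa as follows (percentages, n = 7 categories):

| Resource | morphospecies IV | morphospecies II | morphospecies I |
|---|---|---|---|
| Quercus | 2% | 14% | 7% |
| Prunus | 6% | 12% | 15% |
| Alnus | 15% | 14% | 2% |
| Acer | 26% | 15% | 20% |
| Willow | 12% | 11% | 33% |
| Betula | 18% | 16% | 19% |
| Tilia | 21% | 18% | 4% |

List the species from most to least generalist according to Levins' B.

morphospecies II > morphospecies IV > morphospecies I

Convert percentages to proportions (divide by 100).
Σp_IVᵢ² = 0.02² + 0.06² + 0.15² + 0.26² + 0.12² + 0.18² + 0.21² = 0.0004 + 0.0036 + 0.0225 + 0.0676 + 0.0144 + 0.0324 + 0.0441 = 0.1850
B_IV = 1 / 0.1850 = 5.4054
Σp_IIᵢ² = 0.14² + 0.12² + 0.14² + 0.15² + 0.11² + 0.16² + 0.18² = 0.0196 + 0.0144 + 0.0196 + 0.0225 + 0.0121 + 0.0256 + 0.0324 = 0.1462
B_II = 1 / 0.1462 = 6.8399
Σp_Iᵢ² = 0.07² + 0.15² + 0.02² + 0.20² + 0.33² + 0.19² + 0.04² = 0.0049 + 0.0225 + 0.0004 + 0.0400 + 0.1089 + 0.0361 + 0.0016 = 0.2144
B_I = 1 / 0.2144 = 4.6642
Ranking by B (broadest → narrowest): morphospecies II (6.84) > morphospecies IV (5.41) > morphospecies I (4.66)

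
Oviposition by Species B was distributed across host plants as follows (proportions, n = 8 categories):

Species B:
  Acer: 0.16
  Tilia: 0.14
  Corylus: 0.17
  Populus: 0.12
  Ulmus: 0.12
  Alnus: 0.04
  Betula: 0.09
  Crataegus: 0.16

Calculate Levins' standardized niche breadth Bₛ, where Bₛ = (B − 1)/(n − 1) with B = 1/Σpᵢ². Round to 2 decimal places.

Σpᵢ² = 0.16² + 0.14² + 0.17² + 0.12² + 0.12² + 0.04² + 0.09² + 0.16² = 0.0256 + 0.0196 + 0.0289 + 0.0144 + 0.0144 + 0.0016 + 0.0081 + 0.0256 = 0.1382
B = 1 / 0.1382 = 7.2359
Bₛ = (B − 1)/(n − 1) = (7.2359 − 1)/(8 − 1) = 6.2359/7 = 0.8908

0.89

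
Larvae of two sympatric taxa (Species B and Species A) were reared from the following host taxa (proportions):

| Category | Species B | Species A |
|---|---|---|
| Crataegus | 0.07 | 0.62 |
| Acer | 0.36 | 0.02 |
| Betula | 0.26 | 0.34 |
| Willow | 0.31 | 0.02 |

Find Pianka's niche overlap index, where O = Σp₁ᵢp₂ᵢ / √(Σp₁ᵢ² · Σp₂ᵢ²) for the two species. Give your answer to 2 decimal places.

0.38

Σ p₁ᵢp₂ᵢ = 0.0434 + 0.0072 + 0.0884 + 0.0062 = 0.1452
Σp_1ᵢ² = 0.07² + 0.36² + 0.26² + 0.31² = 0.0049 + 0.1296 + 0.0676 + 0.0961 = 0.2982
Σp_2ᵢ² = 0.62² + 0.02² + 0.34² + 0.02² = 0.3844 + 0.0004 + 0.1156 + 0.0004 = 0.5008
O = 0.1452 / √(0.2982 × 0.5008) = 0.1452 / 0.38644 = 0.3757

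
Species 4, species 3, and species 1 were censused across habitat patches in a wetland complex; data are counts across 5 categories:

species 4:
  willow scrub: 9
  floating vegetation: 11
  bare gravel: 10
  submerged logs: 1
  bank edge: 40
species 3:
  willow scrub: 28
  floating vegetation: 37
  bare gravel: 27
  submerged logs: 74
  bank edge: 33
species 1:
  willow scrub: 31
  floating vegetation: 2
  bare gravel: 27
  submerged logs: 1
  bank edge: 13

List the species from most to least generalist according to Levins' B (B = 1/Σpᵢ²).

Proportions for species 4 (n=71): 9/71=0.1268, 11/71=0.1549, 10/71=0.1408, 1/71=0.0141, 40/71=0.5634
Proportions for species 3 (n=199): 28/199=0.1407, 37/199=0.1859, 27/199=0.1357, 74/199=0.3719, 33/199=0.1658
Proportions for species 1 (n=74): 31/74=0.4189, 2/74=0.0270, 27/74=0.3649, 1/74=0.0135, 13/74=0.1757
Σp_4ᵢ² = 0.1268² + 0.1549² + 0.1408² + 0.0141² + 0.5634² = 0.016078 + 0.023994 + 0.019825 + 0.000199 + 0.317420 = 0.377516
B_4 = 1 / 0.377516 = 2.6489
Σp_3ᵢ² = 0.1407² + 0.1859² + 0.1357² + 0.3719² + 0.1658² = 0.019796 + 0.034559 + 0.018414 + 0.138310 + 0.027490 = 0.238569
B_3 = 1 / 0.238569 = 4.1917
Σp_1ᵢ² = 0.4189² + 0.0270² + 0.3649² + 0.0135² + 0.1757² = 0.175477 + 0.000729 + 0.133152 + 0.000182 + 0.030870 = 0.340410
B_1 = 1 / 0.340410 = 2.9376
Ranking by B (broadest → narrowest): species 3 (4.19) > species 1 (2.94) > species 4 (2.65)

species 3 > species 1 > species 4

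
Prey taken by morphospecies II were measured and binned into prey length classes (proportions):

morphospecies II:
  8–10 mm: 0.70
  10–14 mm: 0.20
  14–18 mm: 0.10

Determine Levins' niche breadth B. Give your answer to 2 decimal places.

Σpᵢ² = 0.70² + 0.20² + 0.10² = 0.4900 + 0.0400 + 0.0100 = 0.5400
B = 1 / 0.5400 = 1.8519

1.85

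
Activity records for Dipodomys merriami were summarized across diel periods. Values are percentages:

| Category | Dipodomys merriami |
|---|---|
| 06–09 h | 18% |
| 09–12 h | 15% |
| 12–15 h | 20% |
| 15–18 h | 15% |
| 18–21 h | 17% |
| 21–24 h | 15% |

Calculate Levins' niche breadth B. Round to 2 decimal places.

5.92

Convert percentages to proportions (divide by 100).
Σpᵢ² = 0.18² + 0.15² + 0.20² + 0.15² + 0.17² + 0.15² = 0.0324 + 0.0225 + 0.0400 + 0.0225 + 0.0289 + 0.0225 = 0.1688
B = 1 / 0.1688 = 5.9242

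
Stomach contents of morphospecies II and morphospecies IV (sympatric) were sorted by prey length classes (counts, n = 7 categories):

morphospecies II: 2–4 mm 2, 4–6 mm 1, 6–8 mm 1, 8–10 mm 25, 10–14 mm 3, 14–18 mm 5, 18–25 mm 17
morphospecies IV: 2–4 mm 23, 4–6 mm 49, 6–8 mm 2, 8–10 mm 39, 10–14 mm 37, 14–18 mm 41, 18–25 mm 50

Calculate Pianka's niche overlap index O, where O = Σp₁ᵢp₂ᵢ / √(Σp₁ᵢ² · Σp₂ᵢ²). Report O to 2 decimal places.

Proportions for morphospecies II (n=54): 2/54=0.0370, 1/54=0.0185, 1/54=0.0185, 25/54=0.4630, 3/54=0.0556, 5/54=0.0926, 17/54=0.3148
Proportions for morphospecies IV (n=241): 23/241=0.0954, 49/241=0.2033, 2/241=0.0083, 39/241=0.1618, 37/241=0.1535, 41/241=0.1701, 50/241=0.2075
Σ p₁ᵢp₂ᵢ = 0.003530 + 0.003761 + 0.000154 + 0.074913 + 0.008535 + 0.015751 + 0.065321 = 0.171965
Σp_1ᵢ² = 0.0370² + 0.0185² + 0.0185² + 0.4630² + 0.0556² + 0.0926² + 0.3148² = 0.001369 + 0.000342 + 0.000342 + 0.214369 + 0.003091 + 0.008575 + 0.099099 = 0.327187
Σp_2ᵢ² = 0.0954² + 0.2033² + 0.0083² + 0.1618² + 0.1535² + 0.1701² + 0.2075² = 0.009101 + 0.041331 + 0.000069 + 0.026179 + 0.023562 + 0.028934 + 0.043056 = 0.172232
O = 0.171965 / √(0.327187 × 0.172232) = 0.171965 / 0.2373859 = 0.7244

0.72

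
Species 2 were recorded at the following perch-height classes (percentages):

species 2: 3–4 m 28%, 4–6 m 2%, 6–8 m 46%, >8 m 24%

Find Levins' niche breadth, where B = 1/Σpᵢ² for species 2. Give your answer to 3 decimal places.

Convert percentages to proportions (divide by 100).
Σpᵢ² = 0.28² + 0.02² + 0.46² + 0.24² = 0.0784 + 0.0004 + 0.2116 + 0.0576 = 0.3480
B = 1 / 0.3480 = 2.87356

2.874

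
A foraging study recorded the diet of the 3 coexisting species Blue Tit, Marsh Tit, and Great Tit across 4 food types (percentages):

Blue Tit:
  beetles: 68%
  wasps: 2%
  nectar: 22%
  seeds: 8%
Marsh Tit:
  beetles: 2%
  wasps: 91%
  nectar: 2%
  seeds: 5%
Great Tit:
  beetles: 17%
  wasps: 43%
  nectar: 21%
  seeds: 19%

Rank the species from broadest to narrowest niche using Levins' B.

Convert percentages to proportions (divide by 100).
Σp_Blueᵢ² = 0.68² + 0.02² + 0.22² + 0.08² = 0.4624 + 0.0004 + 0.0484 + 0.0064 = 0.5176
B_Blue = 1 / 0.5176 = 1.9320
Σp_Marsᵢ² = 0.02² + 0.91² + 0.02² + 0.05² = 0.0004 + 0.8281 + 0.0004 + 0.0025 = 0.8314
B_Mars = 1 / 0.8314 = 1.2028
Σp_Greaᵢ² = 0.17² + 0.43² + 0.21² + 0.19² = 0.0289 + 0.1849 + 0.0441 + 0.0361 = 0.2940
B_Grea = 1 / 0.2940 = 3.4014
Ranking by B (broadest → narrowest): Great Tit (3.40) > Blue Tit (1.93) > Marsh Tit (1.20)

Great Tit > Blue Tit > Marsh Tit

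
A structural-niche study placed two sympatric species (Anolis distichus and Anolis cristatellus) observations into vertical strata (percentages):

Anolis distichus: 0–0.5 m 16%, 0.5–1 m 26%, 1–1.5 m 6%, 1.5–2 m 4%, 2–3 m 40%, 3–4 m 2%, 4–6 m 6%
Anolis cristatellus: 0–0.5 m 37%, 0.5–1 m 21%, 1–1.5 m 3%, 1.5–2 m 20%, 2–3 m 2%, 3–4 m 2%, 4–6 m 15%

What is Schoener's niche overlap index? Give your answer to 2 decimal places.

0.54

Convert percentages to proportions (divide by 100).
Σ|p₁ᵢ − p₂ᵢ| = 0.21 + 0.05 + 0.03 + 0.16 + 0.38 + 0.00 + 0.09 = 0.92
D = 1 − ½ × 0.92 = 1 − 0.460 = 0.5400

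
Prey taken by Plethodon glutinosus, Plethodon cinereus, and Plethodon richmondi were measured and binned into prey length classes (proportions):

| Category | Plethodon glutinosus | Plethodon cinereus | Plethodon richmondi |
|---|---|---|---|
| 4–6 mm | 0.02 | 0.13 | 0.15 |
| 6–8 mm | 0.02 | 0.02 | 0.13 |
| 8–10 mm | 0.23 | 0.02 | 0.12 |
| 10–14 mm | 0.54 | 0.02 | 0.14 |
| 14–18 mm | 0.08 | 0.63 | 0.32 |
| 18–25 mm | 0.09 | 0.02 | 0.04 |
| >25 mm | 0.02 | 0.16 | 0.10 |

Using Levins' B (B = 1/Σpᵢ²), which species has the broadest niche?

Σp_glutᵢ² = 0.02² + 0.02² + 0.23² + 0.54² + 0.08² + 0.09² + 0.02² = 0.0004 + 0.0004 + 0.0529 + 0.2916 + 0.0064 + 0.0081 + 0.0004 = 0.3602
B_glut = 1 / 0.3602 = 2.7762
Σp_cineᵢ² = 0.13² + 0.02² + 0.02² + 0.02² + 0.63² + 0.02² + 0.16² = 0.0169 + 0.0004 + 0.0004 + 0.0004 + 0.3969 + 0.0004 + 0.0256 = 0.4410
B_cine = 1 / 0.4410 = 2.2676
Σp_richᵢ² = 0.15² + 0.13² + 0.12² + 0.14² + 0.32² + 0.04² + 0.10² = 0.0225 + 0.0169 + 0.0144 + 0.0196 + 0.1024 + 0.0016 + 0.0100 = 0.1874
B_rich = 1 / 0.1874 = 5.3362
Highest B → broadest niche (most generalist): Plethodon richmondi (B = 5.34).

Plethodon richmondi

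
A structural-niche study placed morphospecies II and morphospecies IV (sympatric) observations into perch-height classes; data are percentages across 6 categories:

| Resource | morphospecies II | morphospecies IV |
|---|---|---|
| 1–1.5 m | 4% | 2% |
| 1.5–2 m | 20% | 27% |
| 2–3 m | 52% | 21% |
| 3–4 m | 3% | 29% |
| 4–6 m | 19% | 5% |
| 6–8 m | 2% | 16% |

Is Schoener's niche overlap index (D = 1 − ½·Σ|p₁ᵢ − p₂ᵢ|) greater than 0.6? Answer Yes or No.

No

Convert percentages to proportions (divide by 100).
Σ|p₁ᵢ − p₂ᵢ| = 0.02 + 0.07 + 0.31 + 0.26 + 0.14 + 0.14 = 0.94
D = 1 − ½ × 0.94 = 1 − 0.470 = 0.5300
D = 0.5300 < 0.6 → No.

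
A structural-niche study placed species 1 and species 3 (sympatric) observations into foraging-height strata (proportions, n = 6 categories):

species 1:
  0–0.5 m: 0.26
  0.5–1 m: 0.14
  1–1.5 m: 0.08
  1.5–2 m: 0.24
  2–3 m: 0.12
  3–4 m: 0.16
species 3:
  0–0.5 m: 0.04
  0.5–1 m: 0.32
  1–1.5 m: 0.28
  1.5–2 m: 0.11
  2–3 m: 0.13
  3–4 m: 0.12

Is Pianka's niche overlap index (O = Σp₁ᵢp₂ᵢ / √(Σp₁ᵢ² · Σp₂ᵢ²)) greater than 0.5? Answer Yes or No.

Σ p₁ᵢp₂ᵢ = 0.0104 + 0.0448 + 0.0224 + 0.0264 + 0.0156 + 0.0192 = 0.1388
Σp_1ᵢ² = 0.26² + 0.14² + 0.08² + 0.24² + 0.12² + 0.16² = 0.0676 + 0.0196 + 0.0064 + 0.0576 + 0.0144 + 0.0256 = 0.1912
Σp_2ᵢ² = 0.04² + 0.32² + 0.28² + 0.11² + 0.13² + 0.12² = 0.0016 + 0.1024 + 0.0784 + 0.0121 + 0.0169 + 0.0144 = 0.2258
O = 0.1388 / √(0.1912 × 0.2258) = 0.1388 / 0.20778 = 0.6680
O = 0.6680 > 0.5 → Yes.

Yes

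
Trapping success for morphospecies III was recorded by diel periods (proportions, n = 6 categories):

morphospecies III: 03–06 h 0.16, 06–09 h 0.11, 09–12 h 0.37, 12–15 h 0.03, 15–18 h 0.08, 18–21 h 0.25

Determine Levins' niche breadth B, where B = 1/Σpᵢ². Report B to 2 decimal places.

4.09

Σpᵢ² = 0.16² + 0.11² + 0.37² + 0.03² + 0.08² + 0.25² = 0.0256 + 0.0121 + 0.1369 + 0.0009 + 0.0064 + 0.0625 = 0.2444
B = 1 / 0.2444 = 4.0917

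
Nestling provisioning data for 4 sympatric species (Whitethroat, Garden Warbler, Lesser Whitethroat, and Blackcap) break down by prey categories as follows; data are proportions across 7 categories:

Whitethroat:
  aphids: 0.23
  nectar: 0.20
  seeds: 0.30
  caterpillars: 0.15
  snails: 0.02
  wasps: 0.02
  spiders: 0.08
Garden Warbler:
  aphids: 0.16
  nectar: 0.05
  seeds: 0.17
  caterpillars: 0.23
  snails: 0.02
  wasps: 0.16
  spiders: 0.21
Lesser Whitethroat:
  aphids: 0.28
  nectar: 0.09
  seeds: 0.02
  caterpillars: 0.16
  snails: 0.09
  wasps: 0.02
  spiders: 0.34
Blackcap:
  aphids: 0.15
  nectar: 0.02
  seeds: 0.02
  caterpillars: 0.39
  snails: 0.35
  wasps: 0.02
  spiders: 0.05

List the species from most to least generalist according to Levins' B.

Σp_Whitᵢ² = 0.23² + 0.20² + 0.30² + 0.15² + 0.02² + 0.02² + 0.08² = 0.0529 + 0.0400 + 0.0900 + 0.0225 + 0.0004 + 0.0004 + 0.0064 = 0.2126
B_Whit = 1 / 0.2126 = 4.7037
Σp_Gardᵢ² = 0.16² + 0.05² + 0.17² + 0.23² + 0.02² + 0.16² + 0.21² = 0.0256 + 0.0025 + 0.0289 + 0.0529 + 0.0004 + 0.0256 + 0.0441 = 0.1800
B_Gard = 1 / 0.1800 = 5.5556
Σp_Lessᵢ² = 0.28² + 0.09² + 0.02² + 0.16² + 0.09² + 0.02² + 0.34² = 0.0784 + 0.0081 + 0.0004 + 0.0256 + 0.0081 + 0.0004 + 0.1156 = 0.2366
B_Less = 1 / 0.2366 = 4.2265
Σp_Blacᵢ² = 0.15² + 0.02² + 0.02² + 0.39² + 0.35² + 0.02² + 0.05² = 0.0225 + 0.0004 + 0.0004 + 0.1521 + 0.1225 + 0.0004 + 0.0025 = 0.3008
B_Blac = 1 / 0.3008 = 3.3245
Ranking by B (broadest → narrowest): Garden Warbler (5.56) > Whitethroat (4.70) > Lesser Whitethroat (4.23) > Blackcap (3.32)

Garden Warbler > Whitethroat > Lesser Whitethroat > Blackcap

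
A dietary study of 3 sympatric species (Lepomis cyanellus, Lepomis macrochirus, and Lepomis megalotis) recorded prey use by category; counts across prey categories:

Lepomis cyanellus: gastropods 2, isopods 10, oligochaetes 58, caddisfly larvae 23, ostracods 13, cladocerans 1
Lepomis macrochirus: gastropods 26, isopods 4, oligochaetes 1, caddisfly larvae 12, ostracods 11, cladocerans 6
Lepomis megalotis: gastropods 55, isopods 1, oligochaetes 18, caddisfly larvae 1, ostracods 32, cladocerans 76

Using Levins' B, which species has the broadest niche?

Lepomis macrochirus

Proportions for Lepomis cyanellus (n=107): 2/107=0.0187, 10/107=0.0935, 58/107=0.5421, 23/107=0.2150, 13/107=0.1215, 1/107=0.0093
Proportions for Lepomis macrochirus (n=60): 26/60=0.4333, 4/60=0.0667, 1/60=0.0167, 12/60=0.2000, 11/60=0.1833, 6/60=0.1000
Proportions for Lepomis megalotis (n=183): 55/183=0.3005, 1/183=0.0055, 18/183=0.0984, 1/183=0.0055, 32/183=0.1749, 76/183=0.4153
Σp_cyanᵢ² = 0.0187² + 0.0935² + 0.5421² + 0.2150² + 0.1215² + 0.0093² = 0.000350 + 0.008742 + 0.293872 + 0.046225 + 0.014762 + 0.000086 = 0.364037
B_cyan = 1 / 0.364037 = 2.7470
Σp_macrᵢ² = 0.4333² + 0.0667² + 0.0167² + 0.2000² + 0.1833² + 0.1000² = 0.187749 + 0.004449 + 0.000279 + 0.040000 + 0.033599 + 0.010000 = 0.276076
B_macr = 1 / 0.276076 = 3.6222
Σp_megaᵢ² = 0.3005² + 0.0055² + 0.0984² + 0.0055² + 0.1749² + 0.4153² = 0.090300 + 0.000030 + 0.009683 + 0.000030 + 0.030590 + 0.172474 = 0.303107
B_mega = 1 / 0.303107 = 3.2992
Highest B → broadest niche (most generalist): Lepomis macrochirus (B = 3.62).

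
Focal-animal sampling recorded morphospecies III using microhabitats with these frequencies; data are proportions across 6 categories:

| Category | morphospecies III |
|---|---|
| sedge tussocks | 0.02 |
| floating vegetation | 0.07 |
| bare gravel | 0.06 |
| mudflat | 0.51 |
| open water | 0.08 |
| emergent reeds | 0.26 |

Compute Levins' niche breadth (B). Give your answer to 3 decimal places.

Σpᵢ² = 0.02² + 0.07² + 0.06² + 0.51² + 0.08² + 0.26² = 0.0004 + 0.0049 + 0.0036 + 0.2601 + 0.0064 + 0.0676 = 0.3430
B = 1 / 0.3430 = 2.91545

2.915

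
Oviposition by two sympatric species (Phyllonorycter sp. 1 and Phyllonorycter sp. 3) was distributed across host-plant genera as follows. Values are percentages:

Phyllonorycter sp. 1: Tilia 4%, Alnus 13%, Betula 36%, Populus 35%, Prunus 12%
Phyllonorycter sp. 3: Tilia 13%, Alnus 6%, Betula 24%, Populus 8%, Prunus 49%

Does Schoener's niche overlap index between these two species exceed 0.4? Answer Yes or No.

Convert percentages to proportions (divide by 100).
Σ|p₁ᵢ − p₂ᵢ| = 0.09 + 0.07 + 0.12 + 0.27 + 0.37 = 0.92
D = 1 − ½ × 0.92 = 1 − 0.460 = 0.5400
D = 0.5400 > 0.4 → Yes.

Yes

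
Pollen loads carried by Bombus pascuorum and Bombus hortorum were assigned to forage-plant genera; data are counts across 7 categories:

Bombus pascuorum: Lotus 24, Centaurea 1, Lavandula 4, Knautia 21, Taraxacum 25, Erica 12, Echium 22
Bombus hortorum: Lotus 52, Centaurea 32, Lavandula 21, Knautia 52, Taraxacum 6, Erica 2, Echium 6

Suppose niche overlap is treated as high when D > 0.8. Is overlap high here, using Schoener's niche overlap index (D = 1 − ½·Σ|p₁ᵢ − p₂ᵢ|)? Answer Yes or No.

No

Proportions for Bombus pascuorum (n=109): 24/109=0.2202, 1/109=0.0092, 4/109=0.0367, 21/109=0.1927, 25/109=0.2294, 12/109=0.1101, 22/109=0.2018
Proportions for Bombus hortorum (n=171): 52/171=0.3041, 32/171=0.1871, 21/171=0.1228, 52/171=0.3041, 6/171=0.0351, 2/171=0.0117, 6/171=0.0351
Σ|p₁ᵢ − p₂ᵢ| = 0.0839 + 0.1779 + 0.0861 + 0.1114 + 0.1943 + 0.0984 + 0.1667 = 0.9187
D = 1 − ½ × 0.9187 = 1 − 0.45935 = 0.54065
D = 0.54065 < 0.8 → No.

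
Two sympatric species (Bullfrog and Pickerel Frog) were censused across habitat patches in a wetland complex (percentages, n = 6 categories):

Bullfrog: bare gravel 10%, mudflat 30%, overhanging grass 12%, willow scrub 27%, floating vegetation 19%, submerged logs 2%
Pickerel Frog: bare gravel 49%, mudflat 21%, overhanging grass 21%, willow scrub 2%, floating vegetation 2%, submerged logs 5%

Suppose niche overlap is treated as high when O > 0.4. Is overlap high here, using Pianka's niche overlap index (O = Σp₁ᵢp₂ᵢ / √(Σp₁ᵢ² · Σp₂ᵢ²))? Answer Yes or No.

Convert percentages to proportions (divide by 100).
Σ p₁ᵢp₂ᵢ = 0.0490 + 0.0630 + 0.0252 + 0.0054 + 0.0038 + 0.0010 = 0.1474
Σp_1ᵢ² = 0.10² + 0.30² + 0.12² + 0.27² + 0.19² + 0.02² = 0.0100 + 0.0900 + 0.0144 + 0.0729 + 0.0361 + 0.0004 = 0.2238
Σp_2ᵢ² = 0.49² + 0.21² + 0.21² + 0.02² + 0.02² + 0.05² = 0.2401 + 0.0441 + 0.0441 + 0.0004 + 0.0004 + 0.0025 = 0.3316
O = 0.1474 / √(0.2238 × 0.3316) = 0.1474 / 0.27242 = 0.5411
O = 0.5411 > 0.4 → Yes.

Yes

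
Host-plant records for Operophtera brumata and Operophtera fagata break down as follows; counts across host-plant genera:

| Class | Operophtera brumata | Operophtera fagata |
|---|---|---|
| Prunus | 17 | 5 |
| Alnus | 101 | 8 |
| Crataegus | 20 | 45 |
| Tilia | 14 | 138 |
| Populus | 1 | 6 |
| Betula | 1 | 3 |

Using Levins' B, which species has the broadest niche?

Operophtera brumata

Proportions for Operophtera brumata (n=154): 17/154=0.1104, 101/154=0.6558, 20/154=0.1299, 14/154=0.0909, 1/154=0.0065, 1/154=0.0065
Proportions for Operophtera fagata (n=205): 5/205=0.0244, 8/205=0.0390, 45/205=0.2195, 138/205=0.6732, 6/205=0.0293, 3/205=0.0146
Σp_brumᵢ² = 0.1104² + 0.6558² + 0.1299² + 0.0909² + 0.0065² + 0.0065² = 0.012188 + 0.430074 + 0.016874 + 0.008263 + 0.000042 + 0.000042 = 0.467483
B_brum = 1 / 0.467483 = 2.1391
Σp_fagaᵢ² = 0.0244² + 0.0390² + 0.2195² + 0.6732² + 0.0293² + 0.0146² = 0.000595 + 0.001521 + 0.048180 + 0.453198 + 0.000858 + 0.000213 = 0.504565
B_faga = 1 / 0.504565 = 1.9819
Highest B → broadest niche (most generalist): Operophtera brumata (B = 2.14).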